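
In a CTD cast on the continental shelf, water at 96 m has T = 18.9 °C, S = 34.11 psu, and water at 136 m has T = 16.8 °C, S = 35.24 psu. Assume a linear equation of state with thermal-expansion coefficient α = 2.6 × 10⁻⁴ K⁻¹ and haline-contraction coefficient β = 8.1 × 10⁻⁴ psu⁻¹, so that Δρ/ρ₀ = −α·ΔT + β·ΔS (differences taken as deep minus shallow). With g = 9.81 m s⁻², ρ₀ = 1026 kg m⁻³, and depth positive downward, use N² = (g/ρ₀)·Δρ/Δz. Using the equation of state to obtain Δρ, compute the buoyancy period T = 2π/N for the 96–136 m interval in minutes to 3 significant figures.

ΔT = -2.1 K, ΔS = +1.13 psu (deep − shallow).
Δρ/ρ₀ = −αΔT + βΔS = 5.46 × 10⁻⁴ + 9.153 × 10⁻⁴ = 1.4613 × 10⁻³, so Δρ ≈ 1.499 kg m⁻³.
N² = (g/ρ₀)·Δρ/Δz = g·(Δρ/ρ₀)/Δz = 9.81 × 1.4613 × 10⁻³ / 40 = 3.5838 × 10⁻⁴ s⁻².
N = √(3.5838 × 10⁻⁴) = 0.018931 rad s⁻¹ → T = 2π/N = 331.90 s = 5.5317 min ≈ 5.53 min.

5.53 min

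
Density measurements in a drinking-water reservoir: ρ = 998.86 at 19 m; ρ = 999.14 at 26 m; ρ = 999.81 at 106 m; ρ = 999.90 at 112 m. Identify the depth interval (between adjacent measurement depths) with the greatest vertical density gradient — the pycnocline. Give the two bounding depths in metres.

19–26 m

Compute the density gradient over each adjacent pair:
  19–26 m: Δρ/Δz = 0.28/7 = 0.040 kg m⁻⁴
  26–106 m: Δρ/Δz = 0.67/80 = 8.4 × 10⁻³ kg m⁻⁴
  106–112 m: Δρ/Δz = 0.09/6 = 0.015 kg m⁻⁴
The largest gradient is in the 19–26 m interval — the pycnocline.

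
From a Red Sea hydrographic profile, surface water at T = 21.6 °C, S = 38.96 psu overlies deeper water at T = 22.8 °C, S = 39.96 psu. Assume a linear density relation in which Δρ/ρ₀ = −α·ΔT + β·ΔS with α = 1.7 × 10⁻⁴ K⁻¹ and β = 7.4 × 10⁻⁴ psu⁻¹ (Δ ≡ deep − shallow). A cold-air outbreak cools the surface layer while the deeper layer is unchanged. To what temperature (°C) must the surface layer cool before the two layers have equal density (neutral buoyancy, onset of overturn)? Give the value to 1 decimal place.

18.4 °C

Neutral buoyancy requires Δρ = 0, i.e. −α(T_deep − T_surf′) + β(S_deep − S_surf) = 0.
T_surf′ = T_deep − (β/α)·ΔS = 22.8 − (7.4 × 10⁻⁴/1.7 × 10⁻⁴)·(+1.00) = 18.447 °C.
Cooling required: 21.6 − (18.447) = 3.153 °C.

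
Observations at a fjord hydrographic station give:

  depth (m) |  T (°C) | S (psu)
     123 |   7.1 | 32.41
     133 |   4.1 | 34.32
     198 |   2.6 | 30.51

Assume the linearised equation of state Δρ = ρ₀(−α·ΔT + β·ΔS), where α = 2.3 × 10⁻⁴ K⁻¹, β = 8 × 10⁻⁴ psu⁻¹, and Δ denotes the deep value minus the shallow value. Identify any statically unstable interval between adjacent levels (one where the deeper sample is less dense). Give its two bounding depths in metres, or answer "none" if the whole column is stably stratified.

Evaluate Δρ/ρ₀ = −αΔT + βΔS across each adjacent pair:
  123–133 m: −αΔT+βΔS = −(2.3 × 10⁻⁴)(-3.0)+(8 × 10⁻⁴)(+1.91) = 2.2 × 10⁻³ → stable
  133–198 m: −αΔT+βΔS = −(2.3 × 10⁻⁴)(-1.5)+(8 × 10⁻⁴)(-3.81) = -2.7 × 10⁻³ → UNSTABLE
The 133–198 m interval has Δρ < 0: lighter water underlies denser water.

133–198 m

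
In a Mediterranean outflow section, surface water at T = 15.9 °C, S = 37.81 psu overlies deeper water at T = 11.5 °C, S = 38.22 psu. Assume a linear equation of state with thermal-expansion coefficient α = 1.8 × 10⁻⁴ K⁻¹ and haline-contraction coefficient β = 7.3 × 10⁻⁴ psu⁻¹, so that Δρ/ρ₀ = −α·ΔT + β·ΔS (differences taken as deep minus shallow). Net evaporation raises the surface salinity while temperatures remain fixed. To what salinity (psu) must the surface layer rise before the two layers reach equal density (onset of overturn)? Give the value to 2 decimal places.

Neutral buoyancy requires −α(T_deep − T_surf) + β(S_deep − S_surf′) = 0.
S_surf′ = S_deep − (α/β)·ΔT = 38.22 − (1.8 × 10⁻⁴/7.3 × 10⁻⁴)·(-4.4) = 39.3049 psu.
Increase required: 39.3049 − 37.81 = 1.4949 psu.

39.30 psu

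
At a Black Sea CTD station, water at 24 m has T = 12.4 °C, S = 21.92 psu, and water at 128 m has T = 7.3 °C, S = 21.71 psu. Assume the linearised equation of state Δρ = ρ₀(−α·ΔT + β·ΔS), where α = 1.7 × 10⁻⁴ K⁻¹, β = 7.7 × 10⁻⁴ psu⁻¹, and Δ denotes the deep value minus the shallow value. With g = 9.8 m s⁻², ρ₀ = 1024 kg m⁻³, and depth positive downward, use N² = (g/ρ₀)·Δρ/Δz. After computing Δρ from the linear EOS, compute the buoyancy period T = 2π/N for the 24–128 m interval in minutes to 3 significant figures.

ΔT = -5.1 K, ΔS = -0.21 psu (deep − shallow).
Δρ/ρ₀ = −αΔT + βΔS = 8.67 × 10⁻⁴ − 1.617 × 10⁻⁴ = 7.053 × 10⁻⁴, so Δρ ≈ 0.7222 kg m⁻³.
N² = (g/ρ₀)·Δρ/Δz = g·(Δρ/ρ₀)/Δz = 9.8 × 7.053 × 10⁻⁴ / 104 = 6.6461 × 10⁻⁵ s⁻².
N = √(6.6461 × 10⁻⁵) = 8.1524 × 10⁻³ rad s⁻¹ → T = 2π/N = 770.72 s = 12.845 min ≈ 12.8 min.

12.8 min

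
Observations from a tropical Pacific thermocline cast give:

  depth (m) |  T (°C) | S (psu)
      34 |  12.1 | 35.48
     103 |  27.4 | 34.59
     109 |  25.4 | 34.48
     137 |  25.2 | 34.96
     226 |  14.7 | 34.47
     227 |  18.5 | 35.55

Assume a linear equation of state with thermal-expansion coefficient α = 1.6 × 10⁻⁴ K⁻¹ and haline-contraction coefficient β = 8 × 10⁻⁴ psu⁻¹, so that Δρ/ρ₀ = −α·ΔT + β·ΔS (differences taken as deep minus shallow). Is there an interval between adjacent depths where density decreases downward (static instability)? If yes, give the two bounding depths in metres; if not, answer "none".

34–103 m

Evaluate Δρ/ρ₀ = −αΔT + βΔS across each adjacent pair:
  34–103 m: −αΔT+βΔS = −(1.6 × 10⁻⁴)(+15.3)+(8 × 10⁻⁴)(-0.89) = -3.2 × 10⁻³ → UNSTABLE
  103–109 m: −αΔT+βΔS = −(1.6 × 10⁻⁴)(-2.0)+(8 × 10⁻⁴)(-0.11) = 2.3 × 10⁻⁴ → stable
  109–137 m: −αΔT+βΔS = −(1.6 × 10⁻⁴)(-0.2)+(8 × 10⁻⁴)(+0.48) = 4.2 × 10⁻⁴ → stable
  137–226 m: −αΔT+βΔS = −(1.6 × 10⁻⁴)(-10.5)+(8 × 10⁻⁴)(-0.49) = 1.3 × 10⁻³ → stable
  226–227 m: −αΔT+βΔS = −(1.6 × 10⁻⁴)(+3.8)+(8 × 10⁻⁴)(+1.08) = 2.6 × 10⁻⁴ → stable
The 34–103 m interval has Δρ < 0: lighter water underlies denser water.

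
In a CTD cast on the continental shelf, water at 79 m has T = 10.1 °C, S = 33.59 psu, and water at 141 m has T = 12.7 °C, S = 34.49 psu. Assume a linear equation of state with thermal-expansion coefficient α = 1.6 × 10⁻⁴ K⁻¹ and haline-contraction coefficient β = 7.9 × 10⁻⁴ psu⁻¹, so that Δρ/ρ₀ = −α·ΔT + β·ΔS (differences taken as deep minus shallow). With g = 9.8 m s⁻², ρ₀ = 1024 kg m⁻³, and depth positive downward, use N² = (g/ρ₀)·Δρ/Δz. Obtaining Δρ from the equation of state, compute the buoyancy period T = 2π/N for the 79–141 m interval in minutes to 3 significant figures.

15.3 min

ΔT = +2.6 K, ΔS = +0.90 psu (deep − shallow).
Δρ/ρ₀ = −αΔT + βΔS = -4.16 × 10⁻⁴ + 7.11 × 10⁻⁴ = 2.95 × 10⁻⁴, so Δρ ≈ 0.3021 kg m⁻³.
N² = (g/ρ₀)·Δρ/Δz = g·(Δρ/ρ₀)/Δz = 9.8 × 2.95 × 10⁻⁴ / 62 = 4.6629 × 10⁻⁵ s⁻².
N = √(4.6629 × 10⁻⁵) = 6.8285 × 10⁻³ rad s⁻¹ → T = 2π/N = 920.14 s = 15.336 min ≈ 15.3 min.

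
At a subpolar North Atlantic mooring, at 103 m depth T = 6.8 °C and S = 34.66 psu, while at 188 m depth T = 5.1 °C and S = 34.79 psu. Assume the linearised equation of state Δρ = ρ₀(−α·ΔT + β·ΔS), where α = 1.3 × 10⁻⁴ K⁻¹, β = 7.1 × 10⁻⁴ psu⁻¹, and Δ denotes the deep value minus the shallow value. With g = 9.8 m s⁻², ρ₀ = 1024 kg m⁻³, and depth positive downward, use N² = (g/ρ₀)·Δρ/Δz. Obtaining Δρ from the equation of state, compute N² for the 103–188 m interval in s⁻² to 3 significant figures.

ΔT = -1.7 K, ΔS = +0.13 psu (deep − shallow).
Δρ/ρ₀ = −αΔT + βΔS = 2.21 × 10⁻⁴ + 9.23 × 10⁻⁵ = 3.133 × 10⁻⁴, so Δρ ≈ 0.3208 kg m⁻³.
N² = (g/ρ₀)·Δρ/Δz = g·(Δρ/ρ₀)/Δz = 9.8 × 3.133 × 10⁻⁴ / 85 = 3.6122 × 10⁻⁵ s⁻² ≈ 3.61 × 10⁻⁵ s⁻².

3.61 × 10⁻⁵ s⁻²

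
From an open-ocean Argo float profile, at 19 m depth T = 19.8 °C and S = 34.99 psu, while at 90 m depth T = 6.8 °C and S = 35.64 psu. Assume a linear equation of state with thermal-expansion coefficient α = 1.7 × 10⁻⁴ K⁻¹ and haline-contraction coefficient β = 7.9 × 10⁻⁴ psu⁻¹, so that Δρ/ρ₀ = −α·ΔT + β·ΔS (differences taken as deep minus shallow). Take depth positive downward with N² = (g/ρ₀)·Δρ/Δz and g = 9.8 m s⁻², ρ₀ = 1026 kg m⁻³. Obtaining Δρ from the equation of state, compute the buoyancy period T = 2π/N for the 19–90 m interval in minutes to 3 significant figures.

ΔT = -13.0 K, ΔS = +0.65 psu (deep − shallow).
Δρ/ρ₀ = −αΔT + βΔS = 2.21 × 10⁻³ + 5.135 × 10⁻⁴ = 2.7235 × 10⁻³, so Δρ ≈ 2.794 kg m⁻³.
N² = (g/ρ₀)·Δρ/Δz = g·(Δρ/ρ₀)/Δz = 9.8 × 2.7235 × 10⁻³ / 71 = 3.7592 × 10⁻⁴ s⁻².
N = √(3.7592 × 10⁻⁴) = 0.019389 rad s⁻¹ → T = 2π/N = 324.06 s = 5.4010 min ≈ 5.40 min.

5.40 min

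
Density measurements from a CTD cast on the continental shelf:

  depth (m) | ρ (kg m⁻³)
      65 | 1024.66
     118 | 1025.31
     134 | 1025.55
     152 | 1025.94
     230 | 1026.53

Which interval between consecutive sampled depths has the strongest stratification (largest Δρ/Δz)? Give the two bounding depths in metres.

134–152 m

Compute the density gradient over each adjacent pair:
  65–118 m: Δρ/Δz = 0.65/53 = 0.012 kg m⁻⁴
  118–134 m: Δρ/Δz = 0.24/16 = 0.015 kg m⁻⁴
  134–152 m: Δρ/Δz = 0.39/18 = 0.022 kg m⁻⁴
  152–230 m: Δρ/Δz = 0.59/78 = 7.6 × 10⁻³ kg m⁻⁴
The largest gradient is in the 134–152 m interval — the pycnocline.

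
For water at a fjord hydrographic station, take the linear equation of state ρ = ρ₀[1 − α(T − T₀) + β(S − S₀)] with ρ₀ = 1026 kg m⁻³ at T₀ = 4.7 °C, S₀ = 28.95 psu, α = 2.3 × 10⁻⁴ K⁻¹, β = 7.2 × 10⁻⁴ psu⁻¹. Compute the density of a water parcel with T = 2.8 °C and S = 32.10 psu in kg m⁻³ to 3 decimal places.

T − T₀ = -1.9 K, S − S₀ = +3.15 psu.
Bracket = 1 − α·(-1.9) + β·(+3.15) = 1 + (2.705 × 10⁻³) = 1.0027050.
ρ = 1026 × 1.0027050 = 1028.775 kg m⁻³.

1028.775 kg m⁻³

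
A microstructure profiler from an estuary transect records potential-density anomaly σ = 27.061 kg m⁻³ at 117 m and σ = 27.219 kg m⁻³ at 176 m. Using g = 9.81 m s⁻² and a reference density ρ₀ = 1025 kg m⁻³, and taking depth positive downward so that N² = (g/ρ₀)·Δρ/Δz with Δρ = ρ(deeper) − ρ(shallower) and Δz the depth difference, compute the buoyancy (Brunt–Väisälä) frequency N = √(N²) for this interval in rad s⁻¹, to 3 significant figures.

Δρ = 1027.219 − 1027.061 = 0.158 kg m⁻³ over Δz = 176 − 117 = 59 m.
N² = (9.81/1025) × (0.158/59) = 2.5630 × 10⁻⁵ s⁻².
N = √(2.5630 × 10⁻⁵) = 5.0626 × 10⁻³ rad s⁻¹ ≈ 5.06 × 10⁻³ rad s⁻¹.
N² > 0, so the interval is statically stable.

5.06 × 10⁻³ rad s⁻¹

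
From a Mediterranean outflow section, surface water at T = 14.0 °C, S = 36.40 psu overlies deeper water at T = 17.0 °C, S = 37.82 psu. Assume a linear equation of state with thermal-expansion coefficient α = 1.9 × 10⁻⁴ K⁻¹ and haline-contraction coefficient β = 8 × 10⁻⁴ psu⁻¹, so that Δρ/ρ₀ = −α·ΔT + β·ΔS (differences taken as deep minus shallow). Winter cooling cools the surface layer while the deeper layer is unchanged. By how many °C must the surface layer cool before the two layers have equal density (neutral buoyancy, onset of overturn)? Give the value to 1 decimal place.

Neutral buoyancy requires Δρ = 0, i.e. −α(T_deep − T_surf′) + β(S_deep − S_surf) = 0.
T_surf′ = T_deep − (β/α)·ΔS = 17.0 − (8 × 10⁻⁴/1.9 × 10⁻⁴)·(+1.42) = 11.021 °C.
Cooling required: 14.0 − (11.021) = 2.979 °C.

3.0 °C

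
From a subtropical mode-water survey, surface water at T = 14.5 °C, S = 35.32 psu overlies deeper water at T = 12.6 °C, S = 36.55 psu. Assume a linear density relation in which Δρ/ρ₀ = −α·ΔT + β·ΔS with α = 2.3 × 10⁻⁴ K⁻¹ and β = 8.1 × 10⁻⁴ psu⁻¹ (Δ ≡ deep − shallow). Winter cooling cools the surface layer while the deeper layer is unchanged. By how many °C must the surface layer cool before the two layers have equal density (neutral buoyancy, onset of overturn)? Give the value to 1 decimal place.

6.2 °C

Neutral buoyancy requires Δρ = 0, i.e. −α(T_deep − T_surf′) + β(S_deep − S_surf) = 0.
T_surf′ = T_deep − (β/α)·ΔS = 12.6 − (8.1 × 10⁻⁴/2.3 × 10⁻⁴)·(+1.23) = 8.268 °C.
Cooling required: 14.5 − (8.268) = 6.232 °C.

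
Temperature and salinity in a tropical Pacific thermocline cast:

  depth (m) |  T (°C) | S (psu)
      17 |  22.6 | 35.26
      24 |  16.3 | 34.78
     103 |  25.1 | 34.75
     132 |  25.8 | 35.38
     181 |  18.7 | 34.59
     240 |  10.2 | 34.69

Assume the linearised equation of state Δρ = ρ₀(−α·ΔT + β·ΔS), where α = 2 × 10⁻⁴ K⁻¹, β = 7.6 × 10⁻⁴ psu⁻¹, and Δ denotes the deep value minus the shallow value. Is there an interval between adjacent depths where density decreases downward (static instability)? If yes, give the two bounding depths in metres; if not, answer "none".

24–103 m

Evaluate Δρ/ρ₀ = −αΔT + βΔS across each adjacent pair:
  17–24 m: −αΔT+βΔS = −(2 × 10⁻⁴)(-6.3)+(7.6 × 10⁻⁴)(-0.48) = 9.0 × 10⁻⁴ → stable
  24–103 m: −αΔT+βΔS = −(2 × 10⁻⁴)(+8.8)+(7.6 × 10⁻⁴)(-0.03) = -1.8 × 10⁻³ → UNSTABLE
  103–132 m: −αΔT+βΔS = −(2 × 10⁻⁴)(+0.7)+(7.6 × 10⁻⁴)(+0.63) = 3.4 × 10⁻⁴ → stable
  132–181 m: −αΔT+βΔS = −(2 × 10⁻⁴)(-7.1)+(7.6 × 10⁻⁴)(-0.79) = 8.2 × 10⁻⁴ → stable
  181–240 m: −αΔT+βΔS = −(2 × 10⁻⁴)(-8.5)+(7.6 × 10⁻⁴)(+0.10) = 1.8 × 10⁻³ → stable
The 24–103 m interval has Δρ < 0: lighter water underlies denser water.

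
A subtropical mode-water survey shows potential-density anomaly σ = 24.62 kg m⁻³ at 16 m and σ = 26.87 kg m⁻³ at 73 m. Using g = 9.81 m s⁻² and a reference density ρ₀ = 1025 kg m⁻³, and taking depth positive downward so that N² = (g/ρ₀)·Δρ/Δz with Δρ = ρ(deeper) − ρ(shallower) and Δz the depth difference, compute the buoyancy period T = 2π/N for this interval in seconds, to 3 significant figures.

Δρ = 1026.87 − 1024.62 = 2.25 kg m⁻³ over Δz = 73 − 16 = 57 m.
N² = (9.81/1025) × (2.25/57) = 3.7779 × 10⁻⁴ s⁻².
N = √(3.7779 × 10⁻⁴) = 0.019437 rad s⁻¹, so T = 2π/N = 323.26 s ≈ 323 s.

323 s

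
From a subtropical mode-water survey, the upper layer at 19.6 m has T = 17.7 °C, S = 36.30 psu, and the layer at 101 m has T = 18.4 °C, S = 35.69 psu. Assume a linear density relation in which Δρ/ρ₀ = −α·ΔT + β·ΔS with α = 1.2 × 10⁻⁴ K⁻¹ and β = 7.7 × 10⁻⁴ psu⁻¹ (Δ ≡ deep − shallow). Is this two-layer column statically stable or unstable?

unstable

ΔT = 18.4 − 17.7 = +0.7 K and ΔS = 35.69 − 36.30 = -0.61 psu (deep − shallow).
−αΔT = -8.40 × 10⁻⁵; βΔS = -4.697 × 10⁻⁴; sum Δρ/ρ₀ = -5.537 × 10⁻⁴.
Δρ/ρ₀ < 0, so Δρ < 0: deeper water is lighter → statically unstable; the column would overturn.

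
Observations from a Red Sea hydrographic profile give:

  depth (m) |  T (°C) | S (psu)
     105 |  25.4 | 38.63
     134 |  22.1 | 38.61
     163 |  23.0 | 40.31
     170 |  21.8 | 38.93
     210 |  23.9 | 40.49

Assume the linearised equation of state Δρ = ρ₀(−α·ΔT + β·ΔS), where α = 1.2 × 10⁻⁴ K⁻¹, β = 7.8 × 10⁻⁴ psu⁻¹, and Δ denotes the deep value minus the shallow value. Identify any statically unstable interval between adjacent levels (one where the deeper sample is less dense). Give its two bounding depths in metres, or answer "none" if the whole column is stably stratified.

Evaluate Δρ/ρ₀ = −αΔT + βΔS across each adjacent pair:
  105–134 m: −αΔT+βΔS = −(1.2 × 10⁻⁴)(-3.3)+(7.8 × 10⁻⁴)(-0.02) = 3.8 × 10⁻⁴ → stable
  134–163 m: −αΔT+βΔS = −(1.2 × 10⁻⁴)(+0.9)+(7.8 × 10⁻⁴)(+1.70) = 1.2 × 10⁻³ → stable
  163–170 m: −αΔT+βΔS = −(1.2 × 10⁻⁴)(-1.2)+(7.8 × 10⁻⁴)(-1.38) = -9.3 × 10⁻⁴ → UNSTABLE
  170–210 m: −αΔT+βΔS = −(1.2 × 10⁻⁴)(+2.1)+(7.8 × 10⁻⁴)(+1.56) = 9.6 × 10⁻⁴ → stable
The 163–170 m interval has Δρ < 0: lighter water underlies denser water.

163–170 m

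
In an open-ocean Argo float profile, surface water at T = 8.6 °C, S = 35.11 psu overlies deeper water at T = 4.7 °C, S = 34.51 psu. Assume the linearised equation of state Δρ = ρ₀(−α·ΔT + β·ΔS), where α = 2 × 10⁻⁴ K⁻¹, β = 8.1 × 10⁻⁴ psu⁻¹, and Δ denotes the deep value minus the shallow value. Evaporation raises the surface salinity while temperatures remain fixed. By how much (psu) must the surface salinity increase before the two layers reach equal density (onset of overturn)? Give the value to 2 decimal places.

0.36 psu

Neutral buoyancy requires −α(T_deep − T_surf) + β(S_deep − S_surf′) = 0.
S_surf′ = S_deep − (α/β)·ΔT = 34.51 − (2 × 10⁻⁴/8.1 × 10⁻⁴)·(-3.9) = 35.4730 psu.
Increase required: 35.4730 − 35.11 = 0.3630 psu.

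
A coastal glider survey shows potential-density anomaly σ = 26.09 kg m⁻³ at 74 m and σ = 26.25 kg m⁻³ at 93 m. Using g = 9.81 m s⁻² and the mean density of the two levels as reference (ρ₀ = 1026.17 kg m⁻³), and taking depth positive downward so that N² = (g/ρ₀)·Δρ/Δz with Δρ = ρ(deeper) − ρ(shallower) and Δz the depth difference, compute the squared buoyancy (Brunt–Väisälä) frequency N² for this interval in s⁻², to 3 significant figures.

8.05 × 10⁻⁵ s⁻²

Δρ = 1026.25 − 1026.09 = 0.16 kg m⁻³ over Δz = 93 − 74 = 19 m.
N² = (9.81/1026.17) × (0.16/19) = 8.0504 × 10⁻⁵ s⁻² ≈ 8.05 × 10⁻⁵ s⁻².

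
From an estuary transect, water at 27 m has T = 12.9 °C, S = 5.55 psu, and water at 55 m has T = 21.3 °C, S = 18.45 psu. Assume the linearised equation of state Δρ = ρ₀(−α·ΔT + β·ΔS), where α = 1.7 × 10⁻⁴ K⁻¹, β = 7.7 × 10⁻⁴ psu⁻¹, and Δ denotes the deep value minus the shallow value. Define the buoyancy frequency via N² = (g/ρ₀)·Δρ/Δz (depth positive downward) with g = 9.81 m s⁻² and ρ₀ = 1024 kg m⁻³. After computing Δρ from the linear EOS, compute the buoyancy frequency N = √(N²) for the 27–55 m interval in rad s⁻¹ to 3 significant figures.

ΔT = +8.4 K, ΔS = +12.90 psu (deep − shallow).
Δρ/ρ₀ = −αΔT + βΔS = -1.428 × 10⁻³ + 9.933 × 10⁻³ = 8.505 × 10⁻³, so Δρ ≈ 8.709 kg m⁻³.
N² = (g/ρ₀)·Δρ/Δz = g·(Δρ/ρ₀)/Δz = 9.81 × 8.505 × 10⁻³ / 28 = 2.9798 × 10⁻³ s⁻².
N = √(2.9798 × 10⁻³) = 0.054588 rad s⁻¹ ≈ 0.0546 rad s⁻¹.

0.0546 rad s⁻¹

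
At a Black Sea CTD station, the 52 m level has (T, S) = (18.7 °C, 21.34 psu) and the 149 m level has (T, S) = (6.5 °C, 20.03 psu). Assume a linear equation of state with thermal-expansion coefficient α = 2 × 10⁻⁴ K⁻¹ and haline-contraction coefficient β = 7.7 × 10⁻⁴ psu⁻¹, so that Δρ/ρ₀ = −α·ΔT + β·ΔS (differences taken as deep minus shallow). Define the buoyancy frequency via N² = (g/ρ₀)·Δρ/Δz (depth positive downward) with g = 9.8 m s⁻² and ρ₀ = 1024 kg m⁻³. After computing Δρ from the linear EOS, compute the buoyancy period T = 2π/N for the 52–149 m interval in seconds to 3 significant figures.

ΔT = -12.2 K, ΔS = -1.31 psu (deep − shallow).
Δρ/ρ₀ = −αΔT + βΔS = 2.44 × 10⁻³ − 1.0087 × 10⁻³ = 1.4313 × 10⁻³, so Δρ ≈ 1.466 kg m⁻³.
N² = (g/ρ₀)·Δρ/Δz = g·(Δρ/ρ₀)/Δz = 9.8 × 1.4313 × 10⁻³ / 97 = 1.4461 × 10⁻⁴ s⁻².
N = √(1.4461 × 10⁻⁴) = 0.012025 rad s⁻¹ → T = 2π/N = 522.51 s ≈ 523 s.

523 s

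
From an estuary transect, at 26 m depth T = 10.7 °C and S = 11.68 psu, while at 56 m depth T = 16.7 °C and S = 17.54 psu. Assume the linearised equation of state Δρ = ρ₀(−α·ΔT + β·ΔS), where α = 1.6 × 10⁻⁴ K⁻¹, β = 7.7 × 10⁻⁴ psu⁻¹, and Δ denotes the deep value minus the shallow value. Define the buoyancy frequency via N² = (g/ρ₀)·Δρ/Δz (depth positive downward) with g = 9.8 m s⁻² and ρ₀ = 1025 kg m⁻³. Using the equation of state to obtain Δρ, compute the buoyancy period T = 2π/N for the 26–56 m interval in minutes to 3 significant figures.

3.07 min

ΔT = +6.0 K, ΔS = +5.86 psu (deep − shallow).
Δρ/ρ₀ = −αΔT + βΔS = -9.60 × 10⁻⁴ + 4.5122 × 10⁻³ = 3.5522 × 10⁻³, so Δρ ≈ 3.641 kg m⁻³.
N² = (g/ρ₀)·Δρ/Δz = g·(Δρ/ρ₀)/Δz = 9.8 × 3.5522 × 10⁻³ / 30 = 1.1604 × 10⁻³ s⁻².
N = √(1.1604 × 10⁻³) = 0.034065 rad s⁻¹ → T = 2π/N = 184.45 s = 3.0742 min ≈ 3.07 min.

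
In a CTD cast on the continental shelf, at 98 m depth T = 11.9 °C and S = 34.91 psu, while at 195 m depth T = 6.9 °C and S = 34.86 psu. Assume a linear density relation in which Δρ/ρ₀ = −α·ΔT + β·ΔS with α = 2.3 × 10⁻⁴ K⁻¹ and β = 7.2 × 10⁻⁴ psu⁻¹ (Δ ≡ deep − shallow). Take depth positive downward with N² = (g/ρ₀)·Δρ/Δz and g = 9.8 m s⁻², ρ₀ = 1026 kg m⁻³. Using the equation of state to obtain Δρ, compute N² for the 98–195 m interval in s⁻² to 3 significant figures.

1.13 × 10⁻⁴ s⁻²

ΔT = -5.0 K, ΔS = -0.05 psu (deep − shallow).
Δρ/ρ₀ = −αΔT + βΔS = 1.15 × 10⁻³ − 3.60 × 10⁻⁵ = 1.114 × 10⁻³, so Δρ ≈ 1.143 kg m⁻³.
N² = (g/ρ₀)·Δρ/Δz = g·(Δρ/ρ₀)/Δz = 9.8 × 1.114 × 10⁻³ / 97 = 1.1255 × 10⁻⁴ s⁻² ≈ 1.13 × 10⁻⁴ s⁻².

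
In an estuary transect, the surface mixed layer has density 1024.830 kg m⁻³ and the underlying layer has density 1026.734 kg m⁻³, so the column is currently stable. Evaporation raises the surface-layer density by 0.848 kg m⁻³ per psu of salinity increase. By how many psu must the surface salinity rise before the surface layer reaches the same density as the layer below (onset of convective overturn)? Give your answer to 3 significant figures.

Density deficit of the surface layer: 1026.734 − 1024.830 = 1.904 kg m⁻³.
Required change = 1.904 / 0.848 = 2.25 psu.

2.25 psu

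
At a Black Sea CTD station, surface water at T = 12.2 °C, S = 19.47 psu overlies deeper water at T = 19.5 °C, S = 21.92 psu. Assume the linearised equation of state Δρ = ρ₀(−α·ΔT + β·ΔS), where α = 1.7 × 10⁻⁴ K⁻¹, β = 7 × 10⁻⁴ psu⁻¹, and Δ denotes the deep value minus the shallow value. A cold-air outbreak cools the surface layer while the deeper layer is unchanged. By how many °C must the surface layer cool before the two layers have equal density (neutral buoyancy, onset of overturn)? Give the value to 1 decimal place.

2.8 °C

Neutral buoyancy requires Δρ = 0, i.e. −α(T_deep − T_surf′) + β(S_deep − S_surf) = 0.
T_surf′ = T_deep − (β/α)·ΔS = 19.5 − (7 × 10⁻⁴/1.7 × 10⁻⁴)·(+2.45) = 9.412 °C.
Cooling required: 12.2 − (9.412) = 2.788 °C.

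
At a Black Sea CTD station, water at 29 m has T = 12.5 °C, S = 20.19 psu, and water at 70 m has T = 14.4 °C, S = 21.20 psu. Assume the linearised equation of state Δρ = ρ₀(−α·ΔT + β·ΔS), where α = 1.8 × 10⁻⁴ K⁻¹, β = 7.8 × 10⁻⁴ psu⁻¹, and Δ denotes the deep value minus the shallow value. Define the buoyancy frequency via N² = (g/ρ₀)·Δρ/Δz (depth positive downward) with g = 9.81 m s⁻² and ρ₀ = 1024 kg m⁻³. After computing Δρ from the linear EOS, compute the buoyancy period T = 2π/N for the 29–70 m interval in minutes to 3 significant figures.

10.1 min

ΔT = +1.9 K, ΔS = +1.01 psu (deep − shallow).
Δρ/ρ₀ = −αΔT + βΔS = -3.42 × 10⁻⁴ + 7.878 × 10⁻⁴ = 4.458 × 10⁻⁴, so Δρ ≈ 0.4565 kg m⁻³.
N² = (g/ρ₀)·Δρ/Δz = g·(Δρ/ρ₀)/Δz = 9.81 × 4.458 × 10⁻⁴ / 41 = 1.0667 × 10⁻⁴ s⁻².
N = √(1.0667 × 10⁻⁴) = 0.010328 rad s⁻¹ → T = 2π/N = 608.36 s = 10.139 min ≈ 10.1 min.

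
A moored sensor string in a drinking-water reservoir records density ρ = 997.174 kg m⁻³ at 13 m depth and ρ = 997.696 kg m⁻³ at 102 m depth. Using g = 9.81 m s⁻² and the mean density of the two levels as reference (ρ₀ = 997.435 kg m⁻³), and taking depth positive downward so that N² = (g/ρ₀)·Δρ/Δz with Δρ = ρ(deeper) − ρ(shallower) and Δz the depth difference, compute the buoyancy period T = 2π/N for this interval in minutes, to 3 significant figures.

Δρ = 997.696 − 997.174 = 0.522 kg m⁻³ over Δz = 102 − 13 = 89 m.
N² = (9.81/997.435) × (0.522/89) = 5.7685 × 10⁻⁵ s⁻².
N = √(5.7685 × 10⁻⁵) = 7.5951 × 10⁻³ rad s⁻¹, so T = 2π/N = 827.27 s = 13.788 min ≈ 13.8 min.
N² > 0, so the interval is statically stable.

13.8 min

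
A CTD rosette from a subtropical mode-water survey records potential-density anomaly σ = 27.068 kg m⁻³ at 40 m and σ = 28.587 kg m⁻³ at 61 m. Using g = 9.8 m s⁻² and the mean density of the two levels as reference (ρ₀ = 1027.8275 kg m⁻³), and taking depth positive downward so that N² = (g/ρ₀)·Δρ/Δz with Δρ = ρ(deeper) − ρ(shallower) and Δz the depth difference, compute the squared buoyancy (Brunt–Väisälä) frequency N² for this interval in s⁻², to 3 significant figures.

Δρ = 1028.587 − 1027.068 = 1.519 kg m⁻³ over Δz = 61 − 40 = 21 m.
N² = (9.8/1027.8275) × (1.519/21) = 6.8967 × 10⁻⁴ s⁻² ≈ 6.90 × 10⁻⁴ s⁻².
N² > 0, so the interval is statically stable.

6.90 × 10⁻⁴ s⁻²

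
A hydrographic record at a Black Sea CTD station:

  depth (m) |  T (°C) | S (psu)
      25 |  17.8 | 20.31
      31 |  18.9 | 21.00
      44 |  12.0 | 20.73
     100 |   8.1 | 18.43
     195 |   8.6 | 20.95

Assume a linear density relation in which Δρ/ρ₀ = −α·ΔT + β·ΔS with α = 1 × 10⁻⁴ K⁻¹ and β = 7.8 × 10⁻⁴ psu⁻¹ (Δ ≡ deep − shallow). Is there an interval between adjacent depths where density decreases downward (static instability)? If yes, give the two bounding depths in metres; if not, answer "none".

44–100 m

Evaluate Δρ/ρ₀ = −αΔT + βΔS across each adjacent pair:
  25–31 m: −αΔT+βΔS = −(1 × 10⁻⁴)(+1.1)+(7.8 × 10⁻⁴)(+0.69) = 4.3 × 10⁻⁴ → stable
  31–44 m: −αΔT+βΔS = −(1 × 10⁻⁴)(-6.9)+(7.8 × 10⁻⁴)(-0.27) = 4.8 × 10⁻⁴ → stable
  44–100 m: −αΔT+βΔS = −(1 × 10⁻⁴)(-3.9)+(7.8 × 10⁻⁴)(-2.30) = -1.4 × 10⁻³ → UNSTABLE
  100–195 m: −αΔT+βΔS = −(1 × 10⁻⁴)(+0.5)+(7.8 × 10⁻⁴)(+2.52) = 1.9 × 10⁻³ → stable
The 44–100 m interval has Δρ < 0: lighter water underlies denser water.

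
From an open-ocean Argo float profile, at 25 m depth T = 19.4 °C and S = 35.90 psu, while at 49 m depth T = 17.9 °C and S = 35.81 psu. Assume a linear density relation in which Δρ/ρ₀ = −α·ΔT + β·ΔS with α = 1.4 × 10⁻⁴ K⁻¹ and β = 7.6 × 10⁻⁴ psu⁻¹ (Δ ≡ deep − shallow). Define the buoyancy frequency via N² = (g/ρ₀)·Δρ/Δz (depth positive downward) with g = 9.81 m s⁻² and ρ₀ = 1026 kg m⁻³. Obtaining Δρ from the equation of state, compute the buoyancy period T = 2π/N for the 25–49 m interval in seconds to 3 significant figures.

826 s

ΔT = -1.5 K, ΔS = -0.09 psu (deep − shallow).
Δρ/ρ₀ = −αΔT + βΔS = 2.10 × 10⁻⁴ − 6.84 × 10⁻⁵ = 1.416 × 10⁻⁴, so Δρ ≈ 0.1453 kg m⁻³.
N² = (g/ρ₀)·Δρ/Δz = g·(Δρ/ρ₀)/Δz = 9.81 × 1.416 × 10⁻⁴ / 24 = 5.7879 × 10⁻⁵ s⁻².
N = √(5.7879 × 10⁻⁵) = 7.6078 × 10⁻³ rad s⁻¹ → T = 2π/N = 825.89 s ≈ 826 s.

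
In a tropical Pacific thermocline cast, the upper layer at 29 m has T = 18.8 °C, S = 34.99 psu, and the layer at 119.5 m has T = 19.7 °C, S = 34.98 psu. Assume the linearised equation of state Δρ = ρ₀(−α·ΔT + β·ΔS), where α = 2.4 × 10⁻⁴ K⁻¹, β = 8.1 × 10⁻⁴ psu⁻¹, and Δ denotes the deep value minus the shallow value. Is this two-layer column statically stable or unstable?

ΔT = 19.7 − 18.8 = +0.9 K and ΔS = 34.98 − 34.99 = -0.01 psu (deep − shallow).
−αΔT = -2.16 × 10⁻⁴; βΔS = -8.10 × 10⁻⁶; sum Δρ/ρ₀ = -2.241 × 10⁻⁴.
Δρ/ρ₀ < 0, so Δρ < 0: deeper water is lighter → statically unstable; the column would overturn.

unstable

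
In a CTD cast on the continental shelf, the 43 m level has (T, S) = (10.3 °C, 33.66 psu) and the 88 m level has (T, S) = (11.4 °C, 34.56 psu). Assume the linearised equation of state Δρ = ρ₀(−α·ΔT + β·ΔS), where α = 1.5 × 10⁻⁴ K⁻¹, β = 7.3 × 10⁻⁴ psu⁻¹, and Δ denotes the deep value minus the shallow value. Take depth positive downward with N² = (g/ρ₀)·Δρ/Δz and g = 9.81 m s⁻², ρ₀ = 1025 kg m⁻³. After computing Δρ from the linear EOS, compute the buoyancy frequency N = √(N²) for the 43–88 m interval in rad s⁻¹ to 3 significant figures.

0.0104 rad s⁻¹

ΔT = +1.1 K, ΔS = +0.90 psu (deep − shallow).
Δρ/ρ₀ = −αΔT + βΔS = -1.65 × 10⁻⁴ + 6.57 × 10⁻⁴ = 4.92 × 10⁻⁴, so Δρ ≈ 0.5043 kg m⁻³.
N² = (g/ρ₀)·Δρ/Δz = g·(Δρ/ρ₀)/Δz = 9.81 × 4.92 × 10⁻⁴ / 45 = 1.0726 × 10⁻⁴ s⁻².
N = √(1.0726 × 10⁻⁴) = 0.010357 rad s⁻¹ ≈ 0.0104 rad s⁻¹.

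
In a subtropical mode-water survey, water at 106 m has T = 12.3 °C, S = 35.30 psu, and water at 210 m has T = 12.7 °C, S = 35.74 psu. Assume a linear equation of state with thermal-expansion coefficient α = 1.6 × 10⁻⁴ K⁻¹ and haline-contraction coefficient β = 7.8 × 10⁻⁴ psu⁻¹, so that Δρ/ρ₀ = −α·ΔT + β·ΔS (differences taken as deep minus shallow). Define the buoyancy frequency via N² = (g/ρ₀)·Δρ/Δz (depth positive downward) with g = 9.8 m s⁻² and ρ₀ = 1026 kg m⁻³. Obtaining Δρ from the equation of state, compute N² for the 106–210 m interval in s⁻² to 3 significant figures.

ΔT = +0.4 K, ΔS = +0.44 psu (deep − shallow).
Δρ/ρ₀ = −αΔT + βΔS = -6.40 × 10⁻⁵ + 3.432 × 10⁻⁴ = 2.792 × 10⁻⁴, so Δρ ≈ 0.2865 kg m⁻³.
N² = (g/ρ₀)·Δρ/Δz = g·(Δρ/ρ₀)/Δz = 9.8 × 2.792 × 10⁻⁴ / 104 = 2.6309 × 10⁻⁵ s⁻² ≈ 2.63 × 10⁻⁵ s⁻².

2.63 × 10⁻⁵ s⁻²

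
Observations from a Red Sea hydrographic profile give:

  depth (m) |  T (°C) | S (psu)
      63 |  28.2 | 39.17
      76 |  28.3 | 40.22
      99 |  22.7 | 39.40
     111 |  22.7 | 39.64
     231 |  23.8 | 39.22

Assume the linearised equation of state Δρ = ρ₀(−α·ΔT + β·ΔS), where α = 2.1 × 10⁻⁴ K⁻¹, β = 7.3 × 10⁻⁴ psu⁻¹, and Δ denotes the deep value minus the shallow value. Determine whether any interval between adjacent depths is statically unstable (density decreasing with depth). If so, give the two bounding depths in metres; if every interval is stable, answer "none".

111–231 m

Evaluate Δρ/ρ₀ = −αΔT + βΔS across each adjacent pair:
  63–76 m: −αΔT+βΔS = −(2.1 × 10⁻⁴)(+0.1)+(7.3 × 10⁻⁴)(+1.05) = 7.5 × 10⁻⁴ → stable
  76–99 m: −αΔT+βΔS = −(2.1 × 10⁻⁴)(-5.6)+(7.3 × 10⁻⁴)(-0.82) = 5.8 × 10⁻⁴ → stable
  99–111 m: −αΔT+βΔS = −(2.1 × 10⁻⁴)(+0.0)+(7.3 × 10⁻⁴)(+0.24) = 1.8 × 10⁻⁴ → stable
  111–231 m: −αΔT+βΔS = −(2.1 × 10⁻⁴)(+1.1)+(7.3 × 10⁻⁴)(-0.42) = -5.4 × 10⁻⁴ → UNSTABLE
The 111–231 m interval has Δρ < 0: lighter water underlies denser water.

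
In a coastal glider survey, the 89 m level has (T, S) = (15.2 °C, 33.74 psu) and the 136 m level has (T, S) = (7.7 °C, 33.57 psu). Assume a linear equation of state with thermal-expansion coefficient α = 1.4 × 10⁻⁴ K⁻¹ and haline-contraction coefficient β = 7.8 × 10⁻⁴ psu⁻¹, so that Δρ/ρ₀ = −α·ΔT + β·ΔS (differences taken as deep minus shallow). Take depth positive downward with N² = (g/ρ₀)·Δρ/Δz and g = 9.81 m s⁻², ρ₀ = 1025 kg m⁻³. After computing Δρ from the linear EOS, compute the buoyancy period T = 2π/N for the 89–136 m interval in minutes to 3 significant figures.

7.57 min

ΔT = -7.5 K, ΔS = -0.17 psu (deep − shallow).
Δρ/ρ₀ = −αΔT + βΔS = 1.05 × 10⁻³ − 1.326 × 10⁻⁴ = 9.174 × 10⁻⁴, so Δρ ≈ 0.9403 kg m⁻³.
N² = (g/ρ₀)·Δρ/Δz = g·(Δρ/ρ₀)/Δz = 9.81 × 9.174 × 10⁻⁴ / 47 = 1.9148 × 10⁻⁴ s⁻².
N = √(1.9148 × 10⁻⁴) = 0.013838 rad s⁻¹ → T = 2π/N = 454.05 s = 7.5675 min ≈ 7.57 min.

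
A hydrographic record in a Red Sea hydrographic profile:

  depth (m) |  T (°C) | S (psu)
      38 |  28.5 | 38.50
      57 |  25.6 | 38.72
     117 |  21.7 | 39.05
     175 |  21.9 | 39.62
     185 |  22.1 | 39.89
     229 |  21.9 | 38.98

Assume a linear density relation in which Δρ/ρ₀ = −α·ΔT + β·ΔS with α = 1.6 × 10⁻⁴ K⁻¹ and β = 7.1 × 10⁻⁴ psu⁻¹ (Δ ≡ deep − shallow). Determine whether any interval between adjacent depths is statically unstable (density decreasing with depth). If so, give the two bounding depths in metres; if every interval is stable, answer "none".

Evaluate Δρ/ρ₀ = −αΔT + βΔS across each adjacent pair:
  38–57 m: −αΔT+βΔS = −(1.6 × 10⁻⁴)(-2.9)+(7.1 × 10⁻⁴)(+0.22) = 6.2 × 10⁻⁴ → stable
  57–117 m: −αΔT+βΔS = −(1.6 × 10⁻⁴)(-3.9)+(7.1 × 10⁻⁴)(+0.33) = 8.6 × 10⁻⁴ → stable
  117–175 m: −αΔT+βΔS = −(1.6 × 10⁻⁴)(+0.2)+(7.1 × 10⁻⁴)(+0.57) = 3.7 × 10⁻⁴ → stable
  175–185 m: −αΔT+βΔS = −(1.6 × 10⁻⁴)(+0.2)+(7.1 × 10⁻⁴)(+0.27) = 1.6 × 10⁻⁴ → stable
  185–229 m: −αΔT+βΔS = −(1.6 × 10⁻⁴)(-0.2)+(7.1 × 10⁻⁴)(-0.91) = -6.1 × 10⁻⁴ → UNSTABLE
The 185–229 m interval has Δρ < 0: lighter water underlies denser water.

185–229 m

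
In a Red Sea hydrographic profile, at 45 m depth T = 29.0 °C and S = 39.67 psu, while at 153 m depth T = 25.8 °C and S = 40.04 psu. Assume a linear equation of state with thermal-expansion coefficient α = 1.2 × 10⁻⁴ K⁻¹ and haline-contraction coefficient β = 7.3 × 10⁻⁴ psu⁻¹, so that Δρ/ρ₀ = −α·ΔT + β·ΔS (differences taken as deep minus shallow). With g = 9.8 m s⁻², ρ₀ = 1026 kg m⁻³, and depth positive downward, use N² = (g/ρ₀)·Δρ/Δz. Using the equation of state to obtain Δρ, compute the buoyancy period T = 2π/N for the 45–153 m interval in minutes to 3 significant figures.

ΔT = -3.2 K, ΔS = +0.37 psu (deep − shallow).
Δρ/ρ₀ = −αΔT + βΔS = 3.84 × 10⁻⁴ + 2.701 × 10⁻⁴ = 6.541 × 10⁻⁴, so Δρ ≈ 0.6711 kg m⁻³.
N² = (g/ρ₀)·Δρ/Δz = g·(Δρ/ρ₀)/Δz = 9.8 × 6.541 × 10⁻⁴ / 108 = 5.9354 × 10⁻⁵ s⁻².
N = √(5.9354 × 10⁻⁵) = 7.7042 × 10⁻³ rad s⁻¹ → T = 2π/N = 815.55 s = 13.592 min ≈ 13.6 min.

13.6 min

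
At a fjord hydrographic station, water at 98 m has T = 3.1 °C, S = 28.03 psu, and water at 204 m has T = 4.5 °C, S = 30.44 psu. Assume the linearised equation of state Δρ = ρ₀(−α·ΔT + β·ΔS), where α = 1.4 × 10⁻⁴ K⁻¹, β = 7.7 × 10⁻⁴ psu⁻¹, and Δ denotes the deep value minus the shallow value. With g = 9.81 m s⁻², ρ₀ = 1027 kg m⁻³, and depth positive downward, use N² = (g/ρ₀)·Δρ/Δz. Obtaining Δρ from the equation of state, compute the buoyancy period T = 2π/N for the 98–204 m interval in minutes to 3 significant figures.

ΔT = +1.4 K, ΔS = +2.41 psu (deep − shallow).
Δρ/ρ₀ = −αΔT + βΔS = -1.96 × 10⁻⁴ + 1.8557 × 10⁻³ = 1.6597 × 10⁻³, so Δρ ≈ 1.705 kg m⁻³.
N² = (g/ρ₀)·Δρ/Δz = g·(Δρ/ρ₀)/Δz = 9.81 × 1.6597 × 10⁻³ / 106 = 1.5360 × 10⁻⁴ s⁻².
N = √(1.5360 × 10⁻⁴) = 0.012394 rad s⁻¹ → T = 2π/N = 506.95 s = 8.4492 min ≈ 8.45 min.

8.45 min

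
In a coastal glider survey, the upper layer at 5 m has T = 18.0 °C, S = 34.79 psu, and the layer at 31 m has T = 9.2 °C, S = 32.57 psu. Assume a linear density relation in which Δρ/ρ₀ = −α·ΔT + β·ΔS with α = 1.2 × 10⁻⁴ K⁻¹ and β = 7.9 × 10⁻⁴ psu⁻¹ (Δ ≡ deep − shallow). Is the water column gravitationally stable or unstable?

ΔT = 9.2 − 18.0 = -8.8 K and ΔS = 32.57 − 34.79 = -2.22 psu (deep − shallow).
−αΔT = 1.056 × 10⁻³; βΔS = -1.7538 × 10⁻³; sum Δρ/ρ₀ = -6.978 × 10⁻⁴.
Δρ/ρ₀ < 0, so Δρ < 0: deeper water is lighter → statically unstable; the column would overturn.

unstable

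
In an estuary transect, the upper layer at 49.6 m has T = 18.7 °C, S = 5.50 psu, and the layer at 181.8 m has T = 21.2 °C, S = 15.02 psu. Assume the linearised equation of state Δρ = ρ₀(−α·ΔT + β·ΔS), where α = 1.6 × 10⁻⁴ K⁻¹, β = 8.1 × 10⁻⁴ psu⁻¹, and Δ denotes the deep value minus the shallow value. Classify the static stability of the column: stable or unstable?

ΔT = 21.2 − 18.7 = +2.5 K and ΔS = 15.02 − 5.50 = +9.52 psu (deep − shallow).
−αΔT = -4.00 × 10⁻⁴; βΔS = 7.7112 × 10⁻³; sum Δρ/ρ₀ = 7.3112 × 10⁻³.
Δρ/ρ₀ > 0, so Δρ > 0: deeper water is denser → statically stable.

stable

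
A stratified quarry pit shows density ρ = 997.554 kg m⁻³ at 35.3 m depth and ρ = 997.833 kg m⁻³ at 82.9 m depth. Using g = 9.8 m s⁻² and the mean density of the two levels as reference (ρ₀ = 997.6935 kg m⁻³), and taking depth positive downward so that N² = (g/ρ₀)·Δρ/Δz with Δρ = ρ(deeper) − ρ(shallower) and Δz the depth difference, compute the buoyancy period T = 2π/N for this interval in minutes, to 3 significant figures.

13.8 min

Δρ = 997.833 − 997.554 = 0.279 kg m⁻³ over Δz = 82.9 − 35.3 = 47.6 m.
N² = (9.8/997.6935) × (0.279/47.6) = 5.7574 × 10⁻⁵ s⁻².
N = √(5.7574 × 10⁻⁵) = 7.5878 × 10⁻³ rad s⁻¹, so T = 2π/N = 828.06 s = 13.801 min ≈ 13.8 min.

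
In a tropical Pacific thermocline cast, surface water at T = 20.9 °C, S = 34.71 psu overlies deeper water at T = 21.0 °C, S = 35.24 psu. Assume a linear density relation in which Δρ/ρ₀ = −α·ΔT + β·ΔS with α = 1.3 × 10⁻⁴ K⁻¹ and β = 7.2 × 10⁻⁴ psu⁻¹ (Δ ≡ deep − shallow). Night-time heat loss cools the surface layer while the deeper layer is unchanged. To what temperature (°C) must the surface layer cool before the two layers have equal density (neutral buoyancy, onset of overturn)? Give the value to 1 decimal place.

18.1 °C

Neutral buoyancy requires Δρ = 0, i.e. −α(T_deep − T_surf′) + β(S_deep − S_surf) = 0.
T_surf′ = T_deep − (β/α)·ΔS = 21.0 − (7.2 × 10⁻⁴/1.3 × 10⁻⁴)·(+0.53) = 18.065 °C.
Cooling required: 20.9 − (18.065) = 2.835 °C.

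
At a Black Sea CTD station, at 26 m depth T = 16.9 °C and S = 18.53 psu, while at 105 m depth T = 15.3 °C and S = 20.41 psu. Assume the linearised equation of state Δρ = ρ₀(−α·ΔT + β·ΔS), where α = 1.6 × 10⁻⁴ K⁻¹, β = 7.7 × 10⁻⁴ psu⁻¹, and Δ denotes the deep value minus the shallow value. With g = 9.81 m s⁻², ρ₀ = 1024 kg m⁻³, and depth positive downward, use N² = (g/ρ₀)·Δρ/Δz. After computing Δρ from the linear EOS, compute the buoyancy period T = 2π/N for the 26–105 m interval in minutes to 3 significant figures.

ΔT = -1.6 K, ΔS = +1.88 psu (deep − shallow).
Δρ/ρ₀ = −αΔT + βΔS = 2.56 × 10⁻⁴ + 1.4476 × 10⁻³ = 1.7036 × 10⁻³, so Δρ ≈ 1.744 kg m⁻³.
N² = (g/ρ₀)·Δρ/Δz = g·(Δρ/ρ₀)/Δz = 9.81 × 1.7036 × 10⁻³ / 79 = 2.1155 × 10⁻⁴ s⁻².
N = √(2.1155 × 10⁻⁴) = 0.014545 rad s⁻¹ → T = 2π/N = 431.98 s = 7.1997 min ≈ 7.20 min.

7.20 min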